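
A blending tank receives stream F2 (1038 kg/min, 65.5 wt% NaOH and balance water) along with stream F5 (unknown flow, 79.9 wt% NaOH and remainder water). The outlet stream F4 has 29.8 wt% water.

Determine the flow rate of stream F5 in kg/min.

502.9 kg/min

Let F5 be the unknown flow. Total out = 1038 + F5.
water balance: 358.11 + 0.201·F5 = 0.298·(1038 + F5)
(0.201 − 0.298)·F5 = 0.298×1038 − 358.11 = -48.786
F5 = -48.786 / -0.097 = 502.95 kg/min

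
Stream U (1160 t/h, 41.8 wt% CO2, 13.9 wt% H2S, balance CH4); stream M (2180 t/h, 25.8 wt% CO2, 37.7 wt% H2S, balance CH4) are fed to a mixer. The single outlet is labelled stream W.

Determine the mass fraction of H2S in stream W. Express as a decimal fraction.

Total flow out = 1160 + 2180 = 3340 t/h.
H2S in = 1160×0.139 + 2180×0.377 = 983.1 t/h.
H2S mass fraction in W = 983.1/3340 = 0.294.

0.294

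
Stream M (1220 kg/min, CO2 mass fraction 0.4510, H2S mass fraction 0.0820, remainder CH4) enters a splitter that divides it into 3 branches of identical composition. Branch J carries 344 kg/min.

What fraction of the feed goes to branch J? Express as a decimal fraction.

0.282

Fraction to J = 344/1220 = 0.2820.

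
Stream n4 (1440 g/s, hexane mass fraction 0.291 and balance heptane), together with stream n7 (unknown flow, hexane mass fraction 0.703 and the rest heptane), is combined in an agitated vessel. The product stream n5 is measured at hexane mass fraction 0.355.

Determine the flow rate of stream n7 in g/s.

264.8 g/s

Let n7 be the unknown flow. Total out = 1440 + n7.
hexane balance: 419.04 + 0.703·n7 = 0.355·(1440 + n7)
(0.703 − 0.355)·n7 = 0.355×1440 − 419.04 = 92.16
n7 = 92.16 / 0.348 = 264.83 g/s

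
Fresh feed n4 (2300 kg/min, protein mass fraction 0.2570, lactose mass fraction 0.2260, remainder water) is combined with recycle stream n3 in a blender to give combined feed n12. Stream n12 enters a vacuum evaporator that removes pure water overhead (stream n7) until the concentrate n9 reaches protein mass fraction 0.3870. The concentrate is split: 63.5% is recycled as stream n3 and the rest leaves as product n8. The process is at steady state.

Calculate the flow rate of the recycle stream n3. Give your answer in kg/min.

Overall protein balance (none leaves overhead): protein in fresh feed = protein in product, i.e. 2300×0.257 = (1−0.635)·n9·0.387.
n9 = 591.1/(0.387×0.365) = 4184.6 kg/min.
Recycle n3 = 0.635×4184.6 = 2657.2 kg/min.

2657 kg/min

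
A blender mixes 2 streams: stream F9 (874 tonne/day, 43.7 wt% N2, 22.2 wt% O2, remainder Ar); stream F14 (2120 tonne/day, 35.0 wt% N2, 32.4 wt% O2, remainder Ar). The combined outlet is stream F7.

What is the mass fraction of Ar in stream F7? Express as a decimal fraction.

Total flow out = 874 + 2120 = 2994 tonne/day.
Ar in = 874×0.341 + 2120×0.326 = 989.15 tonne/day.
Ar mass fraction in F7 = 989.15/2994 = 0.330.

0.330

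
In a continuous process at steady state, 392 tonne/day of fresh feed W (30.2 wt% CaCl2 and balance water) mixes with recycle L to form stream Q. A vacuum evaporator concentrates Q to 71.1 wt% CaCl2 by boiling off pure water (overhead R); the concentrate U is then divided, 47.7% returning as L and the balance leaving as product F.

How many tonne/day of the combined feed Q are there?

Overall CaCl2 balance (none leaves overhead): CaCl2 in fresh feed = CaCl2 in product, i.e. 392×0.302 = (1−0.477)·U·0.711.
U = 118.38/(0.711×0.523) = 318.36 tonne/day.
Recycle L = 0.477×318.36 = 151.86 tonne/day.
Combined feed Q = 392 + 151.86 = 543.86 tonne/day.

543.9 tonne/day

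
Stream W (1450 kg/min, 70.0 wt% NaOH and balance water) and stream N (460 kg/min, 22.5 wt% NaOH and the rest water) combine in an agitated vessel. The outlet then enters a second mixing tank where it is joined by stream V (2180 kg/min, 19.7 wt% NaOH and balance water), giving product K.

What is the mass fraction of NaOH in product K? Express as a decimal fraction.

0.378

Overall, product flow = 4090 kg/min.
NaOH in = 1450×0.700 + 460×0.225 + 2180×0.197 = 1548 kg/min.
NaOH fraction in K = 0.378.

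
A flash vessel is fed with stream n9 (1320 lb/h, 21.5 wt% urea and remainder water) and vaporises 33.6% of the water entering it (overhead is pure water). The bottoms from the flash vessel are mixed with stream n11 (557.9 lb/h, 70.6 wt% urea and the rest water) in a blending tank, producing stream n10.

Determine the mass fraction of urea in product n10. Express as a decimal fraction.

Vapour removed = 0.336×0.785×1320 = 348.16 lb/h; concentrate = 971.84 lb/h.
urea reaching the mixer = 283.8 (from concentrate) + 557.9×0.706 = 677.68 lb/h.
Product flow = 971.84 + 557.9 = 1529.7 lb/h; urea fraction = 0.443.

0.443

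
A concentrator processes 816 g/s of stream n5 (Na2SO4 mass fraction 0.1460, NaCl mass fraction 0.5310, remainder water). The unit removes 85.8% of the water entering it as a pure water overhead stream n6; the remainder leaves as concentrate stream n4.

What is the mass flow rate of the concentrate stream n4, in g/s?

589.9 g/s

water entering = 816×0.323 = 263.57 g/s; overhead removed = 0.858×263.57 = 226.14 g/s.
Concentrate = 816 − 226.14 = 589.86 g/s.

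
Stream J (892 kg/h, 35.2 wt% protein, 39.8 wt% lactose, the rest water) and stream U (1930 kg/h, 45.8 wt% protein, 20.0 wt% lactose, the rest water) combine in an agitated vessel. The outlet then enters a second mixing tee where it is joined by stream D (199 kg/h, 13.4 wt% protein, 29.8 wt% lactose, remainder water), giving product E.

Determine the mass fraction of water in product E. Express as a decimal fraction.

Overall, product flow = 3021 kg/h.
water in = 892×0.250 + 1930×0.342 + 199×0.568 = 996.09 kg/h.
water fraction in E = 0.330.

0.330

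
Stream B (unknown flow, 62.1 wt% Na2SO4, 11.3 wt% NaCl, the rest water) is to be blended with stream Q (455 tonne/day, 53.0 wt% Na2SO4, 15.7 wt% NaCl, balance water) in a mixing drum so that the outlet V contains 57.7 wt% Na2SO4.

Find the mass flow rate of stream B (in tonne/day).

Let B be the unknown flow. Total out = 455 + B.
Na2SO4 balance: 241.15 + 0.621·B = 0.577·(455 + B)
(0.621 − 0.577)·B = 0.577×455 − 241.15 = 21.385
B = 21.385 / 0.044 = 486.02 tonne/day

486 tonne/day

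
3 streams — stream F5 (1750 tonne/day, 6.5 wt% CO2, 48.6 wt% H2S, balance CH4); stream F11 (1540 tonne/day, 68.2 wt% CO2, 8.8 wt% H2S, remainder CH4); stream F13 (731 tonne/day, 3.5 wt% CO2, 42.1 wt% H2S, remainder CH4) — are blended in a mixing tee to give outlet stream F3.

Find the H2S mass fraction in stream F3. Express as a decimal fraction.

0.3218

Total flow out = 1750 + 1540 + 731 = 4021 tonne/day.
H2S in = 1750×0.486 + 1540×0.088 + 731×0.421 = 1293.8 tonne/day.
H2S mass fraction in F3 = 1293.8/4021 = 0.3218.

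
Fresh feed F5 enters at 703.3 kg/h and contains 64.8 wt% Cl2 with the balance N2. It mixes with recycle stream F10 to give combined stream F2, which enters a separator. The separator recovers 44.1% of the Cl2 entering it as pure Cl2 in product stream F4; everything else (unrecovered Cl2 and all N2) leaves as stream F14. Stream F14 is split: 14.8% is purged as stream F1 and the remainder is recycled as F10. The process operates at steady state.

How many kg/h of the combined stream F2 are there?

N2 enters only via F5 and leaves only via the purge: 703.3×0.352 = 0.148×(N2 in F14), and the separator passes all N2, so N2 in F2 = N2 in F14 = 1672.7 kg/h.
Cl2 in F2: m_A = 703.3×0.648 + (1−0.148)·(1−0.441)·m_A, so m_A = 455.74/0.5237 = 870.17 kg/h.
F2 = 870.17 + 1672.7 = 2542.9 kg/h.

2543 kg/h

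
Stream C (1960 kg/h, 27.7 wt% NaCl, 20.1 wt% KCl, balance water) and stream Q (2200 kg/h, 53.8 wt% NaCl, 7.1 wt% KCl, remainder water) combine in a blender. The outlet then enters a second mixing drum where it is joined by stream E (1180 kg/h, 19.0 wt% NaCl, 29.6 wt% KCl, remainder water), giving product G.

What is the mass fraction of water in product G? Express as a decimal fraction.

0.466

Overall, product flow = 5340 kg/h.
water in = 1960×0.522 + 2200×0.391 + 1180×0.514 = 2489.8 kg/h.
water fraction in G = 0.466.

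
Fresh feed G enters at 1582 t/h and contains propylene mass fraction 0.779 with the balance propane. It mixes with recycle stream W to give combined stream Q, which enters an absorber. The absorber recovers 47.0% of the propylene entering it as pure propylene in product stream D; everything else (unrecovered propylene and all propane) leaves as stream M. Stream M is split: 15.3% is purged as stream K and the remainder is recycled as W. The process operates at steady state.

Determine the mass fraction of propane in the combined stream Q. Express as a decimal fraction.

0.505

propane enters only via G and leaves only via the purge: 1582×0.221 = 0.153×(propane in M), and the absorber passes all propane, so propane in Q = propane in M = 2285.1 t/h.
propylene in Q: m_A = 1582×0.779 + (1−0.153)·(1−0.470)·m_A, so m_A = 1232.4/0.5511 = 2236.3 t/h.
Q = 2236.3 + 2285.1 = 4521.4 t/h.
propane fraction in Q = 2285.1/4521.4 = 0.505.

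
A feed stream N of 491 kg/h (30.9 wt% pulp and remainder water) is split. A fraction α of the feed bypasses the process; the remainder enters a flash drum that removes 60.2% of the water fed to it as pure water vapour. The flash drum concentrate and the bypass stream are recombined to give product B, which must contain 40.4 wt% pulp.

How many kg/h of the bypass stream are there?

All 491×0.309 = 151.72 kg/h of pulp reaches B, so B = 151.72/0.404 = 375.54 kg/h and vapour = 115.46 kg/h.
The evaporator receives (1−α)·491 of feed at 0.691 water and removes 0.602 of that water:
0.602×0.691×(1−α)×491 = 115.46
(1−α) = 115.46/204.25 = 0.5653;  α = 0.4347.
Bypass flow = 0.4347×491 = 213.44 kg/h.

213.4 kg/h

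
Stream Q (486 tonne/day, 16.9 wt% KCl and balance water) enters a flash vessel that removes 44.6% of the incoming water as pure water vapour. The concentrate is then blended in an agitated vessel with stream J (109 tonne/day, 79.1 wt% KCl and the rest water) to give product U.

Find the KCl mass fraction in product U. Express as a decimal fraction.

0.406

Vapour removed = 0.446×0.831×486 = 180.12 tonne/day; concentrate = 305.88 tonne/day.
KCl reaching the mixer = 82.134 (from concentrate) + 109×0.791 = 168.35 tonne/day.
Product flow = 305.88 + 109 = 414.88 tonne/day; KCl fraction = 0.406.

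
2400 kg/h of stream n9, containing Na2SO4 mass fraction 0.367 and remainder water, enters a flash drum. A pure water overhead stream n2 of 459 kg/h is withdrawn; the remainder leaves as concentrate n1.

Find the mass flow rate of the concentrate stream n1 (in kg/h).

1941 kg/h

Concentrate = 2400 − 459 = 1941 kg/h.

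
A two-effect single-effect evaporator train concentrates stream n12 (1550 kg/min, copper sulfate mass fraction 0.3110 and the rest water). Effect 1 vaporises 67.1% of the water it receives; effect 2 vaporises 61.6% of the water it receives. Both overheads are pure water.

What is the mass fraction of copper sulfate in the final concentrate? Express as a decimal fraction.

0.7813

water in feed = 1550×0.689 = 1067.9 kg/min.
After stage 1: water left = (1−0.671)×1067.9 = 351.36; stream total = 833.41 kg/min.
After stage 2: water left = (1−0.616)×351.36 = 134.92; final concentrate = 616.97 kg/min.
copper sulfate fraction = 482.05/616.97 = 0.7813.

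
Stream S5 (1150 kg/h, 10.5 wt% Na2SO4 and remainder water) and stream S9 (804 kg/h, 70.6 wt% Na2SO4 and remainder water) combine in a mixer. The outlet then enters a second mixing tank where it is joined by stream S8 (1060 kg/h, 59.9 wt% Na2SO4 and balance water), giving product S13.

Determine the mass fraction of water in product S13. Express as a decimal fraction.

Overall, product flow = 3014 kg/h.
water in = 1150×0.895 + 804×0.294 + 1060×0.401 = 1690.7 kg/h.
water fraction in S13 = 0.561.

0.561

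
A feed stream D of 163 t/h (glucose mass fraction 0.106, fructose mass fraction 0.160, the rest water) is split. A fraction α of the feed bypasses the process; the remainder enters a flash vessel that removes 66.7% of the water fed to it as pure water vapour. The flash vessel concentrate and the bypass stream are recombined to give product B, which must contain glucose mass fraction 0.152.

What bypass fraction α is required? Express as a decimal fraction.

All 163×0.106 = 17.278 t/h of glucose reaches B, so B = 17.278/0.152 = 113.67 t/h and vapour = 49.329 t/h.
The evaporator receives (1−α)·163 of feed at 0.734 water and removes 0.667 of that water:
0.667×0.734×(1−α)×163 = 49.329
(1−α) = 49.329/79.801 = 0.6181;  α = 0.3819.

0.382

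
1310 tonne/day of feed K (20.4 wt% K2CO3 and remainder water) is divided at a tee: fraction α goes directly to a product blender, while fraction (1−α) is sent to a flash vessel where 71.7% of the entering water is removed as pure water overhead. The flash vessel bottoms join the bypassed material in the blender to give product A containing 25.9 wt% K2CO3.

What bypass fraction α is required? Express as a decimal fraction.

0.628

All 1310×0.204 = 267.24 tonne/day of K2CO3 reaches A, so A = 267.24/0.259 = 1031.8 tonne/day and vapour = 278.19 tonne/day.
The evaporator receives (1−α)·1310 of feed at 0.796 water and removes 0.717 of that water:
0.717×0.796×(1−α)×1310 = 278.19
(1−α) = 278.19/747.66 = 0.3721;  α = 0.6279.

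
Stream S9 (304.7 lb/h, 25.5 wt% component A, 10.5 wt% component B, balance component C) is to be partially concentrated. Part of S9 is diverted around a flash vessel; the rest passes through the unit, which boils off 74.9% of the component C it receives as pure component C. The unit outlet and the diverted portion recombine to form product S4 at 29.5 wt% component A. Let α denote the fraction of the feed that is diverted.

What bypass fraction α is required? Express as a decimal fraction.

0.717

All 304.7×0.255 = 77.698 lb/h of component A reaches S4, so S4 = 77.698/0.295 = 263.38 lb/h and vapour = 41.315 lb/h.
The evaporator receives (1−α)·304.7 of feed at 0.640 component C and removes 0.749 of that component C:
0.749×0.640×(1−α)×304.7 = 41.315
(1−α) = 41.315/146.06 = 0.2829;  α = 0.7171.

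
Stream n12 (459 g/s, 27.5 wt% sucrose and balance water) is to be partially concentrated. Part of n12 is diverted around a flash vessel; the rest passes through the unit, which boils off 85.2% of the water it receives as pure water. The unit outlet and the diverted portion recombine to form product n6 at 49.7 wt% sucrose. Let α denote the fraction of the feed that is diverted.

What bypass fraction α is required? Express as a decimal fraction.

0.277

All 459×0.275 = 126.23 g/s of sucrose reaches n6, so n6 = 126.23/0.497 = 253.97 g/s and vapour = 205.03 g/s.
The evaporator receives (1−α)·459 of feed at 0.725 water and removes 0.852 of that water:
0.852×0.725×(1−α)×459 = 205.03
(1−α) = 205.03/283.52 = 0.7231;  α = 0.2769.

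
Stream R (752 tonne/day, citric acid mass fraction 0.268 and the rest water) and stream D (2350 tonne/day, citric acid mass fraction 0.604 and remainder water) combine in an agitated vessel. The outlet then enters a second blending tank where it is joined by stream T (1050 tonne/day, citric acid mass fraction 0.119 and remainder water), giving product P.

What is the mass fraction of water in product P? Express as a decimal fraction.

0.580

Overall, product flow = 4152 tonne/day.
water in = 752×0.732 + 2350×0.396 + 1050×0.881 = 2406.1 tonne/day.
water fraction in P = 0.580.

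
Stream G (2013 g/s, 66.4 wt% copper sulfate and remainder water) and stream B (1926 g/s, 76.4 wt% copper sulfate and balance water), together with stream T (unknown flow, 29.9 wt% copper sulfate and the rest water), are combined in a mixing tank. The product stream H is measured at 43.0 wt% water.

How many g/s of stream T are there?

2077 g/s

Let T be the unknown flow. Total out = 3939 + T.
water balance: 1130.9 + 0.701·T = 0.430·(3939 + T)
(0.701 − 0.430)·T = 0.430×3939 − 1130.9 = 562.87
T = 562.87 / 0.271 = 2077 g/s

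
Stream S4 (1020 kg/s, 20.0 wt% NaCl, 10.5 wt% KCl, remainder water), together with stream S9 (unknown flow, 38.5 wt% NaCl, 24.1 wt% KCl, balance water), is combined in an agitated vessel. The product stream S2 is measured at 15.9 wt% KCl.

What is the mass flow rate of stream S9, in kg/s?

Let S9 be the unknown flow. Total out = 1020 + S9.
KCl balance: 107.1 + 0.241·S9 = 0.159·(1020 + S9)
(0.241 − 0.159)·S9 = 0.159×1020 − 107.1 = 55.08
S9 = 55.08 / 0.082 = 671.71 kg/s

671.7 kg/s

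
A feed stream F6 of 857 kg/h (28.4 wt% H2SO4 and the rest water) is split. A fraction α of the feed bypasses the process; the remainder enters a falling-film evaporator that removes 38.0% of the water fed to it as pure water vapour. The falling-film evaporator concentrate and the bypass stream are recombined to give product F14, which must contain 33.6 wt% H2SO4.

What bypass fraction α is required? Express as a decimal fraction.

All 857×0.284 = 243.39 kg/h of H2SO4 reaches F14, so F14 = 243.39/0.336 = 724.37 kg/h and vapour = 132.63 kg/h.
The evaporator receives (1−α)·857 of feed at 0.716 water and removes 0.380 of that water:
0.380×0.716×(1−α)×857 = 132.63
(1−α) = 132.63/233.17 = 0.5688;  α = 0.4312.

0.431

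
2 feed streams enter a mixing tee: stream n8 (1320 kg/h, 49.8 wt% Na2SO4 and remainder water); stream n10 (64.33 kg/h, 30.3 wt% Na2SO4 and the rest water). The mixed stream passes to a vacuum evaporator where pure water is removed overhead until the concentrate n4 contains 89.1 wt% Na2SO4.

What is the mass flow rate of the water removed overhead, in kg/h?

Na2SO4 entering = 1320×0.498 + 64.33×0.303 = 676.85 kg/h.
All Na2SO4 reports to n4, so n4 = 676.85/0.891 = 759.65 kg/h.
Total feed = 1384.3 kg/h; overhead = 1384.3 − 759.65 = 624.68 kg/h.

624.7 kg/h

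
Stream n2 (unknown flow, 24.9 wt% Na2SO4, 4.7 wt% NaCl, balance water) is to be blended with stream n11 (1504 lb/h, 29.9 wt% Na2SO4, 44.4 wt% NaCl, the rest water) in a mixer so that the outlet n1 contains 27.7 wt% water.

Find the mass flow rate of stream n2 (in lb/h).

70.44 lb/h

Let n2 be the unknown flow. Total out = 1504 + n2.
water balance: 386.53 + 0.704·n2 = 0.277·(1504 + n2)
(0.704 − 0.277)·n2 = 0.277×1504 − 386.53 = 30.08
n2 = 30.08 / 0.427 = 70.445 lb/h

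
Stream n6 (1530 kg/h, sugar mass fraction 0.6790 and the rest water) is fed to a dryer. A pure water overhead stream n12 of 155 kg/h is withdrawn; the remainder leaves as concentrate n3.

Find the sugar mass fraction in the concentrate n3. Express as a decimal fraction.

sugar is not removed: 1530×0.679 = 1038.9 kg/h of sugar enters n3.
Concentrate = 1530 − 155 = 1375 kg/h.
Mass fraction = 1038.9/1375 = 0.7555.

0.7555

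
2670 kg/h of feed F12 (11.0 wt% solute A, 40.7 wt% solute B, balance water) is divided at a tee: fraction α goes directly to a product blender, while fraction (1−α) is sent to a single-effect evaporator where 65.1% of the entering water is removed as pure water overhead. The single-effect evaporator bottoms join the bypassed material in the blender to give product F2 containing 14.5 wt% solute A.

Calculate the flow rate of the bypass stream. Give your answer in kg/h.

All 2670×0.110 = 293.7 kg/h of solute A reaches F2, so F2 = 293.7/0.145 = 2025.5 kg/h and vapour = 644.48 kg/h.
The evaporator receives (1−α)·2670 of feed at 0.483 water and removes 0.651 of that water:
0.651×0.483×(1−α)×2670 = 644.48
(1−α) = 644.48/839.54 = 0.7677;  α = 0.2323.
Bypass flow = 0.2323×2670 = 620.33 kg/h.

620.3 kg/h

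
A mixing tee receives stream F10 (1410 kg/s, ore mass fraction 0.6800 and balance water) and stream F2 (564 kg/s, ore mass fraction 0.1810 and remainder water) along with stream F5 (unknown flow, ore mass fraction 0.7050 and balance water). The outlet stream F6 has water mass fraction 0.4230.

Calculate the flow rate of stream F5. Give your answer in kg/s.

Let F5 be the unknown flow. Total out = 1974 + F5.
water balance: 913.12 + 0.295·F5 = 0.423·(1974 + F5)
(0.295 − 0.423)·F5 = 0.423×1974 − 913.12 = -78.114
F5 = -78.114 / -0.128 = 610.27 kg/s

610.3 kg/s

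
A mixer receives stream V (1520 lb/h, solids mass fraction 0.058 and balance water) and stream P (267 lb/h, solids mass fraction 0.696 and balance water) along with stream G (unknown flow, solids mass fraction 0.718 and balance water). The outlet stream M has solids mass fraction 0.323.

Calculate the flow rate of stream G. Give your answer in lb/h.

Let G be the unknown flow. Total out = 1787 + G.
solids balance: 273.99 + 0.718·G = 0.323·(1787 + G)
(0.718 − 0.323)·G = 0.323×1787 − 273.99 = 303.21
G = 303.21 / 0.395 = 767.62 lb/h

767.6 lb/h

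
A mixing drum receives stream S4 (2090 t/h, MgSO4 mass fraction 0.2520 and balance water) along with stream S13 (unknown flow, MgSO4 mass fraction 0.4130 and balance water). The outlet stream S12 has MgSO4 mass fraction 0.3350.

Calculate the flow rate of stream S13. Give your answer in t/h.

Let S13 be the unknown flow. Total out = 2090 + S13.
MgSO4 balance: 526.68 + 0.413·S13 = 0.335·(2090 + S13)
(0.413 − 0.335)·S13 = 0.335×2090 − 526.68 = 173.47
S13 = 173.47 / 0.078 = 2224 t/h

2224 t/h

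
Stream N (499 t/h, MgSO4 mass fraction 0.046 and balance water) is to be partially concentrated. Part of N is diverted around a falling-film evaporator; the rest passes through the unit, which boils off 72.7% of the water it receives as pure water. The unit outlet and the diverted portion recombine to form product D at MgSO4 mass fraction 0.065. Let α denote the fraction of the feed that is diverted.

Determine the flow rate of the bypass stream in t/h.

All 499×0.046 = 22.954 t/h of MgSO4 reaches D, so D = 22.954/0.065 = 353.14 t/h and vapour = 145.86 t/h.
The evaporator receives (1−α)·499 of feed at 0.954 water and removes 0.727 of that water:
0.727×0.954×(1−α)×499 = 145.86
(1−α) = 145.86/346.09 = 0.4215;  α = 0.5785.
Bypass flow = 0.5785×499 = 288.69 t/h.

288.7 t/h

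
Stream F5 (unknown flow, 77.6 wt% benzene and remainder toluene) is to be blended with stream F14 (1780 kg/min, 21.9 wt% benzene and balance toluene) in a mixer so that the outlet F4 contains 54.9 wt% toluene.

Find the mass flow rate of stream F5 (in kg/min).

1271 kg/min

Let F5 be the unknown flow. Total out = 1780 + F5.
toluene balance: 1390.2 + 0.224·F5 = 0.549·(1780 + F5)
(0.224 − 0.549)·F5 = 0.549×1780 − 1390.2 = -412.96
F5 = -412.96 / -0.325 = 1270.6 kg/min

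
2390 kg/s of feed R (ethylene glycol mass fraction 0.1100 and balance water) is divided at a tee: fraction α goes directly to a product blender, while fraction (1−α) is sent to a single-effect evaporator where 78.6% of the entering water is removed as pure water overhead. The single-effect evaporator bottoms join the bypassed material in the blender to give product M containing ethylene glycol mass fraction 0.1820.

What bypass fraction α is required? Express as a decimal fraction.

All 2390×0.110 = 262.9 kg/s of ethylene glycol reaches M, so M = 262.9/0.182 = 1444.5 kg/s and vapour = 945.49 kg/s.
The evaporator receives (1−α)·2390 of feed at 0.890 water and removes 0.786 of that water:
0.786×0.890×(1−α)×2390 = 945.49
(1−α) = 945.49/1671.9 = 0.5655;  α = 0.4345.

0.434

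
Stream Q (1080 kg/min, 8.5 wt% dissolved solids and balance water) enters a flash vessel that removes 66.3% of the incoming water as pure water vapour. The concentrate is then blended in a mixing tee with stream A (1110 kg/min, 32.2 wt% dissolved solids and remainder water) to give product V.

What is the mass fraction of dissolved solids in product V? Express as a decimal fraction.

Vapour removed = 0.663×0.915×1080 = 655.18 kg/min; concentrate = 424.82 kg/min.
dissolved solids reaching the mixer = 91.8 (from concentrate) + 1110×0.322 = 449.22 kg/min.
Product flow = 424.82 + 1110 = 1534.8 kg/min; dissolved solids fraction = 0.293.

0.293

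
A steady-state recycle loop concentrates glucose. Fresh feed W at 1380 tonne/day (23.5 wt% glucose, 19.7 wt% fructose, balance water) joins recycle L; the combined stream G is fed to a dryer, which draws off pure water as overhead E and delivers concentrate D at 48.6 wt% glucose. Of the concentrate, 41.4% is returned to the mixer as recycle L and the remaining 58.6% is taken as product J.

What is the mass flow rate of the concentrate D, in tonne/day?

1139 tonne/day

Overall glucose balance (none leaves overhead): glucose in fresh feed = glucose in product, i.e. 1380×0.235 = (1−0.414)·D·0.486.
D = 324.3/(0.486×0.586) = 1138.7 tonne/day.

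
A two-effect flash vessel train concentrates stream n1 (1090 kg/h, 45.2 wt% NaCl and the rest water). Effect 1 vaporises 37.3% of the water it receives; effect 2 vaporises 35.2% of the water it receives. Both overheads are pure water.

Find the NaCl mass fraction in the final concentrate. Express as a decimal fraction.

water in feed = 1090×0.548 = 597.32 kg/h.
After stage 1: water left = (1−0.373)×597.32 = 374.52; stream total = 867.2 kg/h.
After stage 2: water left = (1−0.352)×374.52 = 242.69; final concentrate = 735.37 kg/h.
NaCl fraction = 492.68/735.37 = 0.670.

0.670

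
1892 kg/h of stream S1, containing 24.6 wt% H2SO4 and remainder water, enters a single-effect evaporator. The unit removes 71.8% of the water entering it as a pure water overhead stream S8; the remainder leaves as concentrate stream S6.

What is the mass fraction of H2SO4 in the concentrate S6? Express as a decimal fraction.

0.5364

H2SO4 is not removed: 1892×0.246 = 465.43 kg/h of H2SO4 enters S6.
water entering = 1892×0.754 = 1426.6 kg/h; overhead removed = 0.718×1426.6 = 1024.3 kg/h.
Concentrate = 1892 − 1024.3 = 867.72 kg/h.
Mass fraction = 465.43/867.72 = 0.5364.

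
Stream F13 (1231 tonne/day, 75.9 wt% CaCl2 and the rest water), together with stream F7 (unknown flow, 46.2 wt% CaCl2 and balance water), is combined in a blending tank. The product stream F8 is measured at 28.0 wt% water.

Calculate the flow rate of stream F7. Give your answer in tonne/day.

186.1 tonne/day

Let F7 be the unknown flow. Total out = 1231 + F7.
water balance: 296.67 + 0.538·F7 = 0.280·(1231 + F7)
(0.538 − 0.280)·F7 = 0.280×1231 − 296.67 = 48.009
F7 = 48.009 / 0.258 = 186.08 tonne/day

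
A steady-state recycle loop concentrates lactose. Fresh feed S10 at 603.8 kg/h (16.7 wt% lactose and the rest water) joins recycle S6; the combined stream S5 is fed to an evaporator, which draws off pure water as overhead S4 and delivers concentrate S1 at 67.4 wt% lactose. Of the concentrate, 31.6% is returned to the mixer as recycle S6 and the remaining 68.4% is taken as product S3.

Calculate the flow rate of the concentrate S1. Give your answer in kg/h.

218.7 kg/h

Overall lactose balance (none leaves overhead): lactose in fresh feed = lactose in product, i.e. 603.8×0.167 = (1−0.316)·S1·0.674.
S1 = 100.83/(0.674×0.684) = 218.72 kg/h.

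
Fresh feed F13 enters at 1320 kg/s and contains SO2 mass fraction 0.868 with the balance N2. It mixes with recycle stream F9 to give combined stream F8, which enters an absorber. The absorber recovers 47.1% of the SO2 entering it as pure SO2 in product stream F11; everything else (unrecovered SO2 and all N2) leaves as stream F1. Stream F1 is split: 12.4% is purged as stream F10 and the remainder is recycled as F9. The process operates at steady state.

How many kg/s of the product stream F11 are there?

1006 kg/s

SO2 in F8: m_A = 1320×0.868 + (1−0.124)·(1−0.471)·m_A, so m_A = 1145.8/0.5366 = 2135.2 kg/s.
Product F11 = 0.471×2135.2 = 1005.7 kg/s.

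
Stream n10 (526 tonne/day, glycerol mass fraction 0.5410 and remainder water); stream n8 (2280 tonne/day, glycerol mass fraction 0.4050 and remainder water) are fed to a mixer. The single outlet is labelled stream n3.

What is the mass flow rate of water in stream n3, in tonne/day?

1598 tonne/day

water out = water in = 526×0.459 + 2280×0.595 = 1598 tonne/day.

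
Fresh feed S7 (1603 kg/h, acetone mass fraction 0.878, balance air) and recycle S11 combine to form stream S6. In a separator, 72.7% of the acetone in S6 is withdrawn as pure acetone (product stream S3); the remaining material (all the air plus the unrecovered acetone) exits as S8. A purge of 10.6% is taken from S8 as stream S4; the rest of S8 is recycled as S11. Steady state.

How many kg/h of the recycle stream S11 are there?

air enters only via S7 and leaves only via the purge: 1603×0.122 = 0.106×(air in S8), and the separator passes all air, so air in S6 = air in S8 = 1845 kg/h.
acetone in S6: m_A = 1603×0.878 + (1−0.106)·(1−0.727)·m_A, so m_A = 1407.4/0.7559 = 1861.8 kg/h.
S8 = (1−0.727)×1861.8 + 1845 = 2353.2 kg/h.
Recycle S11 = (1−0.106)×2353.2 = 2103.8 kg/h.

2104 kg/h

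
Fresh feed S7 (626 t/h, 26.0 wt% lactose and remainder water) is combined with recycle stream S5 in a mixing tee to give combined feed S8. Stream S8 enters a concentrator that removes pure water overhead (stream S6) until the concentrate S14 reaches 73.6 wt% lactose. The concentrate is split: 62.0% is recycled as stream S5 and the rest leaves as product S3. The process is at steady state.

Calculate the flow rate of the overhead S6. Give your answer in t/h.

Overall lactose balance (none leaves overhead): lactose in fresh feed = lactose in product, i.e. 626×0.260 = (1−0.620)·S14·0.736.
S14 = 162.76/(0.736×0.380) = 581.95 t/h.
Recycle S5 = 0.620×581.95 = 360.81 t/h.
Combined feed S8 = 626 + 360.81 = 986.81 t/h.
Overhead S6 = S8 − S14 = 986.81 − 581.95 = 404.86 t/h.

404.9 t/h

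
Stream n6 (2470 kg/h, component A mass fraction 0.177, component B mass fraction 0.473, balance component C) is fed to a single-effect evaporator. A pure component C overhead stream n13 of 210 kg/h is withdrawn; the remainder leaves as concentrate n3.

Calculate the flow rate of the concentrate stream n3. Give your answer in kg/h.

Concentrate = 2470 − 210 = 2260 kg/h.

2260 kg/h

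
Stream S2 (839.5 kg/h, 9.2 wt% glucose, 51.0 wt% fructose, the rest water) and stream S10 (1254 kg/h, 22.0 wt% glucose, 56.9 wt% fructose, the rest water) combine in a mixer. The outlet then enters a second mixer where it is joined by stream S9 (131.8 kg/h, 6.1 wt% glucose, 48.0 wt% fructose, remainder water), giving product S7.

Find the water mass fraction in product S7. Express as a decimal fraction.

0.296

Overall, product flow = 2225.3 kg/h.
water in = 839.5×0.398 + 1254×0.211 + 131.8×0.459 = 659.21 kg/h.
water fraction in S7 = 0.296.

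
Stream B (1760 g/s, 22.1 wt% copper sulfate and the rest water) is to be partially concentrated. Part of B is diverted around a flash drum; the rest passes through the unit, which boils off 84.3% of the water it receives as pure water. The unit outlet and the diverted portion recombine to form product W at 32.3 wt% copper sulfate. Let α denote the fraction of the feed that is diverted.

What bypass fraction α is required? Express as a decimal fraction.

0.519

All 1760×0.221 = 388.96 g/s of copper sulfate reaches W, so W = 388.96/0.323 = 1204.2 g/s and vapour = 555.79 g/s.
The evaporator receives (1−α)·1760 of feed at 0.779 water and removes 0.843 of that water:
0.843×0.779×(1−α)×1760 = 555.79
(1−α) = 555.79/1155.8 = 0.4809;  α = 0.5191.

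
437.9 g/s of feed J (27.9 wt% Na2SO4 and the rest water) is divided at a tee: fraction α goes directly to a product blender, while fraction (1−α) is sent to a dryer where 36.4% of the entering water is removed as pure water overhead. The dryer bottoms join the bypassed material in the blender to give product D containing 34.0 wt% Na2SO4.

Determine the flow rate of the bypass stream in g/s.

138.5 g/s

All 437.9×0.279 = 122.17 g/s of Na2SO4 reaches D, so D = 122.17/0.340 = 359.34 g/s and vapour = 78.564 g/s.
The evaporator receives (1−α)·437.9 of feed at 0.721 water and removes 0.364 of that water:
0.364×0.721×(1−α)×437.9 = 78.564
(1−α) = 78.564/114.92 = 0.6836;  α = 0.3164.
Bypass flow = 0.3164×437.9 = 138.54 g/s.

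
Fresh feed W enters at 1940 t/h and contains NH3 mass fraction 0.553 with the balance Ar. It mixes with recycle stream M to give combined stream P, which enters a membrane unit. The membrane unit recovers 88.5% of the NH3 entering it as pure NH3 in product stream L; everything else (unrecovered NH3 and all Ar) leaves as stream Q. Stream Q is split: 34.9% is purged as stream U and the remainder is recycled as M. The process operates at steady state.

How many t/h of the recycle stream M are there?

1704 t/h

Ar enters only via W and leaves only via the purge: 1940×0.447 = 0.349×(Ar in Q), and the membrane unit passes all Ar, so Ar in P = Ar in Q = 2484.8 t/h.
NH3 in P: m_A = 1940×0.553 + (1−0.349)·(1−0.885)·m_A, so m_A = 1072.8/0.9251 = 1159.6 t/h.
Q = (1−0.885)×1159.6 + 2484.8 = 2618.1 t/h.
Recycle M = (1−0.349)×2618.1 = 1704.4 t/h.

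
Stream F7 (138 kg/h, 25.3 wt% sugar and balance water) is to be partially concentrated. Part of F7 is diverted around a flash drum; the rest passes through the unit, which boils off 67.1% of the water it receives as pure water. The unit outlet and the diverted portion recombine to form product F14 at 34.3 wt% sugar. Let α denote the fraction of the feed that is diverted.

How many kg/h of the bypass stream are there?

All 138×0.253 = 34.914 kg/h of sugar reaches F14, so F14 = 34.914/0.343 = 101.79 kg/h and vapour = 36.21 kg/h.
The evaporator receives (1−α)·138 of feed at 0.747 water and removes 0.671 of that water:
0.671×0.747×(1−α)×138 = 36.21
(1−α) = 36.21/69.171 = 0.5235;  α = 0.4765.
Bypass flow = 0.4765×138 = 65.759 kg/h.

65.76 kg/h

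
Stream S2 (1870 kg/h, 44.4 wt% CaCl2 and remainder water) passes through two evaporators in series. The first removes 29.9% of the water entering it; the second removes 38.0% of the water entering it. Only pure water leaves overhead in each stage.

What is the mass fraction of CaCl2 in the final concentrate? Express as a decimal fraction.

water in feed = 1870×0.556 = 1039.7 kg/h.
After stage 1: water left = (1−0.299)×1039.7 = 728.84; stream total = 1559.1 kg/h.
After stage 2: water left = (1−0.380)×728.84 = 451.88; final concentrate = 1282.2 kg/h.
CaCl2 fraction = 830.28/1282.2 = 0.648.

0.648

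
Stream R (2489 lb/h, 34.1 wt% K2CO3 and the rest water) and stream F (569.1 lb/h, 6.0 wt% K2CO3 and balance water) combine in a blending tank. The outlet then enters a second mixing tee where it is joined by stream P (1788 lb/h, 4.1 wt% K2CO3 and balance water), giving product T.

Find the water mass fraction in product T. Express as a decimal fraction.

0.803

Overall, product flow = 4846.1 lb/h.
water in = 2489×0.659 + 569.1×0.940 + 1788×0.959 = 3889.9 lb/h.
water fraction in T = 0.803.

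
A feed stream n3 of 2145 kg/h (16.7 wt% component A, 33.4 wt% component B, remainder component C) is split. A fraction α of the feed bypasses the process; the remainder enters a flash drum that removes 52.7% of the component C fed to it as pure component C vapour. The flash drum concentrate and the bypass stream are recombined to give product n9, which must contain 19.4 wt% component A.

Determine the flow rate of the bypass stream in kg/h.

1010 kg/h

All 2145×0.167 = 358.22 kg/h of component A reaches n9, so n9 = 358.22/0.194 = 1846.5 kg/h and vapour = 298.53 kg/h.
The evaporator receives (1−α)·2145 of feed at 0.499 component C and removes 0.527 of that component C:
0.527×0.499×(1−α)×2145 = 298.53
(1−α) = 298.53/564.08 = 0.5292;  α = 0.4708.
Bypass flow = 0.4708×2145 = 1009.8 kg/h.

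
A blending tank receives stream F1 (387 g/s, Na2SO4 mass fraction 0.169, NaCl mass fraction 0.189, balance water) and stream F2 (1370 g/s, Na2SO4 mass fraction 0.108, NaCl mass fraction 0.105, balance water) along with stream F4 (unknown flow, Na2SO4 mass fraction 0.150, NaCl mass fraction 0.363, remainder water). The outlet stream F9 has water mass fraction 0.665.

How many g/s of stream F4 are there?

Let F4 be the unknown flow. Total out = 1757 + F4.
water balance: 1326.6 + 0.487·F4 = 0.665·(1757 + F4)
(0.487 − 0.665)·F4 = 0.665×1757 − 1326.6 = -158.24
F4 = -158.24 / -0.178 = 888.98 g/s

889 g/s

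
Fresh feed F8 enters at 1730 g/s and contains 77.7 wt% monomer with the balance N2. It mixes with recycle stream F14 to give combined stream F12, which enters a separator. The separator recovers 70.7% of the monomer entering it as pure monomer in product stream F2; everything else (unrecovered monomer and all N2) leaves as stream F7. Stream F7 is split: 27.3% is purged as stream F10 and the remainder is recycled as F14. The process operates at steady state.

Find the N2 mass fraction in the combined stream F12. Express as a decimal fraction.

0.453

N2 enters only via F8 and leaves only via the purge: 1730×0.223 = 0.273×(N2 in F7), and the separator passes all N2, so N2 in F12 = N2 in F7 = 1413.2 g/s.
monomer in F12: m_A = 1730×0.777 + (1−0.273)·(1−0.707)·m_A, so m_A = 1344.2/0.7870 = 1708 g/s.
F12 = 1708 + 1413.2 = 3121.2 g/s.
N2 fraction in F12 = 1413.2/3121.2 = 0.453.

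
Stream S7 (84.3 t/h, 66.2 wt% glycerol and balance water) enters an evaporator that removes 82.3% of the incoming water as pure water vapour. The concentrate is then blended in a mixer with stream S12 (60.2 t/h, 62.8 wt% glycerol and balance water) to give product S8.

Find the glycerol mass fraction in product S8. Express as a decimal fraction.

0.773

Vapour removed = 0.823×0.338×84.3 = 23.45 t/h; concentrate = 60.85 t/h.
glycerol reaching the mixer = 55.807 (from concentrate) + 60.2×0.628 = 93.612 t/h.
Product flow = 60.85 + 60.2 = 121.05 t/h; glycerol fraction = 0.773.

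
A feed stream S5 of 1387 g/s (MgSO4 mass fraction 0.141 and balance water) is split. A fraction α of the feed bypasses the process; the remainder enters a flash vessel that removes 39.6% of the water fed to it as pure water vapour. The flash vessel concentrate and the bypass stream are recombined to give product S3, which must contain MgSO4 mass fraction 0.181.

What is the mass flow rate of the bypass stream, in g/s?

All 1387×0.141 = 195.57 g/s of MgSO4 reaches S3, so S3 = 195.57/0.181 = 1080.5 g/s and vapour = 306.52 g/s.
The evaporator receives (1−α)·1387 of feed at 0.859 water and removes 0.396 of that water:
0.396×0.859×(1−α)×1387 = 306.52
(1−α) = 306.52/471.81 = 0.6497;  α = 0.3503.
Bypass flow = 0.3503×1387 = 485.91 g/s.

485.9 g/s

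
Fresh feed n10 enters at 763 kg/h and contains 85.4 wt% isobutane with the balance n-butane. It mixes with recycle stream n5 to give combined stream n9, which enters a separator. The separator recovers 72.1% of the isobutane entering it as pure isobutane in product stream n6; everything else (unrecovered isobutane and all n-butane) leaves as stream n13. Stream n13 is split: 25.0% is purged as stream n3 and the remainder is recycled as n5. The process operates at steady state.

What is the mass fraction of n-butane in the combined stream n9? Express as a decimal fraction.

n-butane enters only via n10 and leaves only via the purge: 763×0.146 = 0.250×(n-butane in n13), and the separator passes all n-butane, so n-butane in n9 = n-butane in n13 = 445.59 kg/h.
isobutane in n9: m_A = 763×0.854 + (1−0.250)·(1−0.721)·m_A, so m_A = 651.6/0.7907 = 824.03 kg/h.
n9 = 824.03 + 445.59 = 1269.6 kg/h.
n-butane fraction in n9 = 445.59/1269.6 = 0.351.

0.351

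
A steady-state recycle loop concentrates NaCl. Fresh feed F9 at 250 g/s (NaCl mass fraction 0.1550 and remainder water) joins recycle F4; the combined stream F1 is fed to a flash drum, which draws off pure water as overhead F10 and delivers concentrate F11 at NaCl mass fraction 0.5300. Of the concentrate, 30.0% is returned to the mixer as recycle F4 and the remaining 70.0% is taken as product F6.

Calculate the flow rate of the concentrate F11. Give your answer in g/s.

Overall NaCl balance (none leaves overhead): NaCl in fresh feed = NaCl in product, i.e. 250×0.155 = (1−0.300)·F11·0.530.
F11 = 38.75/(0.530×0.700) = 104.45 g/s.

104.4 g/s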